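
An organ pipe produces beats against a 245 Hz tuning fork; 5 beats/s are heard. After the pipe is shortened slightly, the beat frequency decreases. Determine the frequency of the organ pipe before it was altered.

240 Hz

|f − 245| = 5, so the organ pipe was at either 240 Hz or 250 Hz.
A shorter pipe has a higher fundamental; the adjustment raises the organ pipe's frequency.
The beat rate fell, so the adjustment moved the organ pipe toward 245 Hz — it must have started below the reference.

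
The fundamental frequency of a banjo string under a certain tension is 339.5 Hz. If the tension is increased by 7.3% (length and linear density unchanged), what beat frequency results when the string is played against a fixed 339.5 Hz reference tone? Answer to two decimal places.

For a string, f ∝ √T, so the new frequency is 339.5·√1.073 = 351.6735 Hz.
f_beat = |351.6735 − 339.5| = 12.17 Hz.

12.17 Hz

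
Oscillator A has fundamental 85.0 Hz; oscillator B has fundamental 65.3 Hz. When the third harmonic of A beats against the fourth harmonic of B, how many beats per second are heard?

Third harmonic of the first: 3·85.0 = 255.0 Hz.
Fourth harmonic of the second: 4·65.3 = 261.2 Hz.
f_beat = |255.0 − 261.2| = 6.2 Hz.

6.2 Hz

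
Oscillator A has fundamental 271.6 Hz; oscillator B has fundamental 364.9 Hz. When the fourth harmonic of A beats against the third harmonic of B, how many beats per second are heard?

Fourth harmonic of the first: 4·271.6 = 1086.4 Hz.
Third harmonic of the second: 3·364.9 = 1094.7 Hz.
f_beat = |1086.4 − 1094.7| = 8.3 Hz.

8.3 Hz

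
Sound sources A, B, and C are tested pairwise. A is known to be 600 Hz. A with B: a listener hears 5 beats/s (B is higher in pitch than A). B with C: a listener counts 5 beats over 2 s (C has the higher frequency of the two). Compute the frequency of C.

607.5 Hz

B is above A, so f_B = 600 + 5 = 605 Hz.
B–C: Beat frequency = 5/2 = 2.5 Hz.
C is above B, so f_C = 605 + 2.5 = 607.5 Hz.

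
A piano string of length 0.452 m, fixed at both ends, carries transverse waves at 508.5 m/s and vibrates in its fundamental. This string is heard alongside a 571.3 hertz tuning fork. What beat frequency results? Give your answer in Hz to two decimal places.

For a string fixed at both ends, f_n = n·v/(2L) = 1·508.5/(2·0.452) = 562.5000 Hz.
f_beat = |562.5000 − 571.3| = 8.80 Hz.

8.80 Hz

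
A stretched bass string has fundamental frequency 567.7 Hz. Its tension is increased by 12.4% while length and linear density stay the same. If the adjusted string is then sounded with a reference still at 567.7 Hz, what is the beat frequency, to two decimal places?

34.17 Hz

For a string, f ∝ √T, so the new frequency is 567.7·√1.124 = 601.8691 Hz.
f_beat = |601.8691 − 567.7| = 34.17 Hz.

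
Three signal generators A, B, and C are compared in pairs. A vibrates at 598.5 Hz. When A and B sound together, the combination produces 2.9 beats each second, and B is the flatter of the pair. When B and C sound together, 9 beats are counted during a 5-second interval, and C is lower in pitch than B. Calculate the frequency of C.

B is below A, so f_B = 598.5 − 2.9 = 595.6 Hz.
B–C: Beat frequency = 9/5 = 1.8 Hz.
C is below B, so f_C = 595.6 − 1.8 = 593.8 Hz.

593.8 Hz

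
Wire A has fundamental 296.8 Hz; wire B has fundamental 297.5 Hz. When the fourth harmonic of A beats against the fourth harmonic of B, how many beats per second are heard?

Fourth harmonic of the first: 4·296.8 = 1187.2 Hz.
Fourth harmonic of the second: 4·297.5 = 1190.0 Hz.
f_beat = |1187.2 − 1190.0| = 2.8 Hz.

2.8 Hz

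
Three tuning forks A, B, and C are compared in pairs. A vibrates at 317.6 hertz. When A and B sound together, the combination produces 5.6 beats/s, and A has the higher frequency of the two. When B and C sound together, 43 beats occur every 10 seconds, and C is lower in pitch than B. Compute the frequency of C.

B is below A, so f_B = 317.6 − 5.6 = 312 Hz.
B–C: Beat frequency = 43/10 = 4.3 Hz.
C is below B, so f_C = 312 − 4.3 = 307.7 Hz.

307.7 Hz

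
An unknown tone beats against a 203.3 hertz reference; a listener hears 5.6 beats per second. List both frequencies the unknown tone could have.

197.7 Hz or 208.9 Hz

|f − 203.3| = 5.6, so f = 203.3 ± 5.6.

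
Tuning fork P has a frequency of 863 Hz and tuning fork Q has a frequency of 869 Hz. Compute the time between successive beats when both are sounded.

0.167 s

f_beat = |863 − 869| = 6 Hz.
Beat period T = 1 / f_beat = 1 / 6 s.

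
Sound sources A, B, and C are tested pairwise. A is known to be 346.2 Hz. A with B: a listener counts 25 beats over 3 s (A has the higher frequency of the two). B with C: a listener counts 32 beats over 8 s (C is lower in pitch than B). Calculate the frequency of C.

A–B: Beat frequency = 25/3 = 8.3333 Hz.
B is below A, so f_B = 346.2 − 8.3333 = 337.8667 Hz.
B–C: Beat frequency = 32/8 = 4 Hz.
C is below B, so f_C = 337.8667 − 4 = 333.8667 Hz.

333.8667 Hz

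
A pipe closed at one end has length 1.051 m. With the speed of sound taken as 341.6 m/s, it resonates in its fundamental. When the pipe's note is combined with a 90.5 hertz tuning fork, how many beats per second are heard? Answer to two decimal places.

9.24 Hz

Closed pipe (odd harmonics): f_n = n·v/(4L) = 1·341.6/(4·1.051) = 81.2559 Hz.
f_beat = |81.2559 − 90.5| = 9.24 Hz.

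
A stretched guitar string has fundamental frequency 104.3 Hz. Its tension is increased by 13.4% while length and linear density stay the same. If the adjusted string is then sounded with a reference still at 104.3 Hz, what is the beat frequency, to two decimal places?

For a string, f ∝ √T, so the new frequency is 104.3·√1.134 = 111.0685 Hz.
f_beat = |111.0685 − 104.3| = 6.77 Hz.

6.77 Hz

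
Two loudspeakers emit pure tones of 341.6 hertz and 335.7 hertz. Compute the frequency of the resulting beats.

5.9 Hz

f_beat = |f₁ − f₂|.
|341.6 − 335.7| = 5.9 Hz.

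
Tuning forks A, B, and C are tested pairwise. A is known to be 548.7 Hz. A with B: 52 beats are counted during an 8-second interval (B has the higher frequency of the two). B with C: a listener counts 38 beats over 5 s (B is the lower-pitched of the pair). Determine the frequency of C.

A–B: Beat frequency = 52/8 = 6.5 Hz.
B is above A, so f_B = 548.7 + 6.5 = 555.2 Hz.
B–C: Beat frequency = 38/5 = 7.6 Hz.
C is above B, so f_C = 555.2 + 7.6 = 562.8 Hz.

562.8 Hz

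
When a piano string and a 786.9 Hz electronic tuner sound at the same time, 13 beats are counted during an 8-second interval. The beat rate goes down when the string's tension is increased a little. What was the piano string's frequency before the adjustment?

785.275 Hz

Beat frequency = 13/8 = 1.625 Hz.
|f − 786.9| = 1.625, so the piano string was at either 785.275 Hz or 788.525 Hz.
Higher tension means higher frequency; the adjustment raises the piano string's frequency.
The beat rate fell, so the adjustment moved the piano string toward 786.9 Hz — it must have started below the reference.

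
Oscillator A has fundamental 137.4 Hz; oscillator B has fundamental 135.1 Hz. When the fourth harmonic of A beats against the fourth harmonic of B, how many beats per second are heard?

9.2 Hz

Fourth harmonic of the first: 4·137.4 = 549.6 Hz.
Fourth harmonic of the second: 4·135.1 = 540.4 Hz.
f_beat = |549.6 − 540.4| = 9.2 Hz.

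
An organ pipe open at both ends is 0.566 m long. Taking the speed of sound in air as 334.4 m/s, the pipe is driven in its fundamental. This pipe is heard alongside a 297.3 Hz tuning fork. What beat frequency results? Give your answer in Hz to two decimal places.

Open pipe: f_n = n·v/(2L) = 1·334.4/(2·0.566) = 295.4064 Hz.
f_beat = |295.4064 − 297.3| = 1.89 Hz.

1.89 Hz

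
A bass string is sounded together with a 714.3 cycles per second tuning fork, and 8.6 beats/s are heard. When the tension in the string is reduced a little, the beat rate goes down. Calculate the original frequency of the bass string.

|f − 714.3| = 8.6, so the bass string was at either 705.7 Hz or 722.9 Hz.
Lower tension means lower frequency; the adjustment lowers the bass string's frequency.
The beat rate fell, so the adjustment moved the bass string toward 714.3 Hz — it must have started above the reference.

722.9 Hz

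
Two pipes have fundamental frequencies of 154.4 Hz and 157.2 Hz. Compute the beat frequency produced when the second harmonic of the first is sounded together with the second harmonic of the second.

5.6 Hz

Second harmonic of the first: 2·154.4 = 308.8 Hz.
Second harmonic of the second: 2·157.2 = 314.4 Hz.
f_beat = |308.8 − 314.4| = 5.6 Hz.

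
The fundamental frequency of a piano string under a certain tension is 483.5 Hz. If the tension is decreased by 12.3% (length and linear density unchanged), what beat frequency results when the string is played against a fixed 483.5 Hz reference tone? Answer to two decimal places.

30.71 Hz

For a string, f ∝ √T, so the new frequency is 483.5·√0.877 = 452.7894 Hz.
f_beat = |452.7894 − 483.5| = 30.71 Hz.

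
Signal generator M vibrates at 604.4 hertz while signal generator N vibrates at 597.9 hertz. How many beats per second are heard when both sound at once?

6.5 Hz

The beat frequency equals the magnitude of the frequency difference.
|604.4 − 597.9| = 6.5 Hz.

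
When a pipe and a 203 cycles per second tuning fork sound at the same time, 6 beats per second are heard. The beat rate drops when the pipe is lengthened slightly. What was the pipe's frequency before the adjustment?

|f − 203| = 6, so the pipe was at either 197 Hz or 209 Hz.
A longer pipe has a lower fundamental; the adjustment lowers the pipe's frequency.
The beat rate fell, so the adjustment moved the pipe toward 203 Hz — it must have started above the reference.

209 Hz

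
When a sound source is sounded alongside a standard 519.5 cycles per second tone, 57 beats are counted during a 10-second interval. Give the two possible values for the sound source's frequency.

Beat frequency = 57/10 = 5.7 Hz.
|f − 519.5| = 5.7, so f = 519.5 ± 5.7.

513.8 Hz or 525.2 Hz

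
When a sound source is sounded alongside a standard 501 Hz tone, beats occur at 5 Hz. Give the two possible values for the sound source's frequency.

496 Hz or 506 Hz

|f − 501| = 5, so f = 501 ± 5.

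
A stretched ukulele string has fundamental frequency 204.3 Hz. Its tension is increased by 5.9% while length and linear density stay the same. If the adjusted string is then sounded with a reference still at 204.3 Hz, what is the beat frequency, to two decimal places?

5.94 Hz

For a string, f ∝ √T, so the new frequency is 204.3·√1.059 = 210.2405 Hz.
f_beat = |210.2405 − 204.3| = 5.94 Hz.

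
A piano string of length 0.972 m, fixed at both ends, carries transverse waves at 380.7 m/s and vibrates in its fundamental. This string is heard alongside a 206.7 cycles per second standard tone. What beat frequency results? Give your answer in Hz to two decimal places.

For a string fixed at both ends, f_n = n·v/(2L) = 1·380.7/(2·0.972) = 195.8333 Hz.
f_beat = |195.8333 − 206.7| = 10.87 Hz.

10.87 Hz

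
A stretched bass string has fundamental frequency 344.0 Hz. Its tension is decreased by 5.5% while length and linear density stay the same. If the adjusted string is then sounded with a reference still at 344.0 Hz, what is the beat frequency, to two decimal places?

For a string, f ∝ √T, so the new frequency is 344.0·√0.945 = 334.4062 Hz.
f_beat = |334.4062 − 344.0| = 9.59 Hz.

9.59 Hz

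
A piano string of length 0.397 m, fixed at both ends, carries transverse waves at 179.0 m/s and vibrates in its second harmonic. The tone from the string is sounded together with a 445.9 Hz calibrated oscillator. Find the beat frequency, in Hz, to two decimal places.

4.98 Hz

For a string fixed at both ends, f_n = n·v/(2L) = 2·179.0/(2·0.397) = 450.8816 Hz.
f_beat = |450.8816 − 445.9| = 4.98 Hz.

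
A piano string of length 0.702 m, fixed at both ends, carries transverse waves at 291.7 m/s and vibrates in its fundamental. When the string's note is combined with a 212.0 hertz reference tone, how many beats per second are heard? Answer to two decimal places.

For a string fixed at both ends, f_n = n·v/(2L) = 1·291.7/(2·0.702) = 207.7635 Hz.
f_beat = |207.7635 − 212.0| = 4.24 Hz.

4.24 Hz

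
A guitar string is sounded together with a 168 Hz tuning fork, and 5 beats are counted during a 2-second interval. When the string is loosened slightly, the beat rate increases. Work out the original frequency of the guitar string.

Beat frequency = 5/2 = 2.5 Hz.
|f − 168| = 2.5, so the guitar string was at either 165.5 Hz or 170.5 Hz.
Reducing tension lowers a string's frequency; the adjustment lowers the guitar string's frequency.
The beat rate rose, so the adjustment moved the guitar string further from 168 Hz — it was already below the reference.

165.5 Hz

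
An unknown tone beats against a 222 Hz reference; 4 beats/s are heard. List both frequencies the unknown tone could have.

218 Hz or 226 Hz

|f − 222| = 4, so f = 222 ± 4.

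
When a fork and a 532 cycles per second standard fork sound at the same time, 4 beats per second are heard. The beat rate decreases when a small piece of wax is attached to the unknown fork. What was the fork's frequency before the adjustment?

|f − 532| = 4, so the fork was at either 528 Hz or 536 Hz.
Loading a fork with wax lowers its frequency; the adjustment lowers the fork's frequency.
The beat rate fell, so the adjustment moved the fork toward 532 Hz — it must have started above the reference.

536 Hz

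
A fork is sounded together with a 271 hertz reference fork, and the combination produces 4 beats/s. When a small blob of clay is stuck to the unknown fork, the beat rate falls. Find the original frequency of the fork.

|f − 271| = 4, so the fork was at either 267 Hz or 275 Hz.
Adding mass to a fork lowers its frequency; the adjustment lowers the fork's frequency.
The beat rate fell, so the adjustment moved the fork toward 271 Hz — it must have started above the reference.

275 Hz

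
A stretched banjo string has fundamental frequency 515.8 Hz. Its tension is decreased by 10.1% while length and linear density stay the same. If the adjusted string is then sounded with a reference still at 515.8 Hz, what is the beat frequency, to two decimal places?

26.74 Hz

For a string, f ∝ √T, so the new frequency is 515.8·√0.899 = 489.0589 Hz.
f_beat = |489.0589 − 515.8| = 26.74 Hz.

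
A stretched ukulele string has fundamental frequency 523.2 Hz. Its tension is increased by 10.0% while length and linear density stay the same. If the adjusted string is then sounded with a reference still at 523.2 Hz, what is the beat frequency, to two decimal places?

For a string, f ∝ √T, so the new frequency is 523.2·√1.100 = 548.7368 Hz.
f_beat = |548.7368 − 523.2| = 25.54 Hz.

25.54 Hz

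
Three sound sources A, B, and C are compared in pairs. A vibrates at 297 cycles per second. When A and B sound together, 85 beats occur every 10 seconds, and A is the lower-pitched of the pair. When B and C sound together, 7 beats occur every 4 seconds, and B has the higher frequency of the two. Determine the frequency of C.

A–B: Beat frequency = 85/10 = 8.5 Hz.
B is above A, so f_B = 297 + 8.5 = 305.5 Hz.
B–C: Beat frequency = 7/4 = 1.75 Hz.
C is below B, so f_C = 305.5 − 1.75 = 303.75 Hz.

303.75 Hz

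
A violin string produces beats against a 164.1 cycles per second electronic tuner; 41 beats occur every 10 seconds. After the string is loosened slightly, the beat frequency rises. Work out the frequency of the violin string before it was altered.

Beat frequency = 41/10 = 4.1 Hz.
|f − 164.1| = 4.1, so the violin string was at either 160 Hz or 168.2 Hz.
Reducing tension lowers a string's frequency; the adjustment lowers the violin string's frequency.
The beat rate rose, so the adjustment moved the violin string further from 164.1 Hz — it was already below the reference.

160 Hz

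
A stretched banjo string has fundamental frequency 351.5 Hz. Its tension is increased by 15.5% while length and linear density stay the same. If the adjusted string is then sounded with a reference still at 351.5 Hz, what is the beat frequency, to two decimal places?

For a string, f ∝ √T, so the new frequency is 351.5·√1.155 = 377.7603 Hz.
f_beat = |377.7603 − 351.5| = 26.26 Hz.

26.26 Hz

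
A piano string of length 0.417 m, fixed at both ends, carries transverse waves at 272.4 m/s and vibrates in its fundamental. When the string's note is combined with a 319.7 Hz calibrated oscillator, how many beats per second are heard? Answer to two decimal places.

6.92 Hz

For a string fixed at both ends, f_n = n·v/(2L) = 1·272.4/(2·0.417) = 326.6187 Hz.
f_beat = |326.6187 − 319.7| = 6.92 Hz.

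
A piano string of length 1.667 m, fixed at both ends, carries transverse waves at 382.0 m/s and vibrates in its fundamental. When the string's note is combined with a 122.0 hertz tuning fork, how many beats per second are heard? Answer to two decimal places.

For a string fixed at both ends, f_n = n·v/(2L) = 1·382.0/(2·1.667) = 114.5771 Hz.
f_beat = |114.5771 − 122.0| = 7.42 Hz.

7.42 Hz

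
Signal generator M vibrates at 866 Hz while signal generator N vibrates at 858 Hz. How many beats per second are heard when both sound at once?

Beats arise from superposition of two nearby frequencies; the beat rate is |f₁ − f₂|.
|866 − 858| = 8 Hz.

8 Hz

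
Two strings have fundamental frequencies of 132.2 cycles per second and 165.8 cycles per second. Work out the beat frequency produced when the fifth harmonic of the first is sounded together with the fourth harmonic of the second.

2.2 Hz

Fifth harmonic of the first: 5·132.2 = 661.0 Hz.
Fourth harmonic of the second: 4·165.8 = 663.2 Hz.
f_beat = |661.0 − 663.2| = 2.2 Hz.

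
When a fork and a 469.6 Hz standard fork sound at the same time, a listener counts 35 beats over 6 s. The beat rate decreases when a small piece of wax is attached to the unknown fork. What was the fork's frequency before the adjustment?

475.4333 Hz

Beat frequency = 35/6 = 5.8333 Hz.
|f − 469.6| = 5.8333, so the fork was at either 463.7667 Hz or 475.4333 Hz.
Loading a fork with wax lowers its frequency; the adjustment lowers the fork's frequency.
The beat rate fell, so the adjustment moved the fork toward 469.6 Hz — it must have started above the reference.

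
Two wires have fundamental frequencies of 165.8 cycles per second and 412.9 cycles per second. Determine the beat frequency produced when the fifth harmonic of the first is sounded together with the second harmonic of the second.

Fifth harmonic of the first: 5·165.8 = 829.0 Hz.
Second harmonic of the second: 2·412.9 = 825.8 Hz.
f_beat = |829.0 − 825.8| = 3.2 Hz.

3.2 Hz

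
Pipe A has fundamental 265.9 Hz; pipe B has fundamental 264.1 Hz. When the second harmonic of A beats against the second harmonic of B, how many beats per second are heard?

3.6 Hz

Second harmonic of the first: 2·265.9 = 531.8 Hz.
Second harmonic of the second: 2·264.1 = 528.2 Hz.
f_beat = |531.8 − 528.2| = 3.6 Hz.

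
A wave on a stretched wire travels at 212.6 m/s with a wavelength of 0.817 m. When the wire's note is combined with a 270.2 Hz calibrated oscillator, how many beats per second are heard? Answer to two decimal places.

9.98 Hz

Source frequency f = v/λ = 212.6/0.817 = 260.2203 Hz.
f_beat = |260.2203 − 270.2| = 9.98 Hz.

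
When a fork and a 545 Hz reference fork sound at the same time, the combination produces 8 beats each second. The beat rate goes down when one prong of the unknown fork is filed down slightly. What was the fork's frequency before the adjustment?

537 Hz

|f − 545| = 8, so the fork was at either 537 Hz or 553 Hz.
Filing a prong removes mass and raises the fork's frequency; the adjustment raises the fork's frequency.
The beat rate fell, so the adjustment moved the fork toward 545 Hz — it must have started below the reference.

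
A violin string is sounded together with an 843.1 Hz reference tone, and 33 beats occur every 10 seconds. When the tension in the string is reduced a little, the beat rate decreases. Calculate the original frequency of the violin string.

Beat frequency = 33/10 = 3.3 Hz.
|f − 843.1| = 3.3, so the violin string was at either 839.8 Hz or 846.4 Hz.
Lower tension means lower frequency; the adjustment lowers the violin string's frequency.
The beat rate fell, so the adjustment moved the violin string toward 843.1 Hz — it must have started above the reference.

846.4 Hz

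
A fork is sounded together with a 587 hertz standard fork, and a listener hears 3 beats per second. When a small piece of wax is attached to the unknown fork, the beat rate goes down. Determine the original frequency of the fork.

590 Hz

|f − 587| = 3, so the fork was at either 584 Hz or 590 Hz.
Loading a fork with wax lowers its frequency; the adjustment lowers the fork's frequency.
The beat rate fell, so the adjustment moved the fork toward 587 Hz — it must have started above the reference.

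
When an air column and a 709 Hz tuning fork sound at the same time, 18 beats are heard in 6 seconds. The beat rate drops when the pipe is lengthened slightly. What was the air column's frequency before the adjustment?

Beat frequency = 18/6 = 3 Hz.
|f − 709| = 3, so the air column was at either 706 Hz or 712 Hz.
A longer pipe has a lower fundamental; the adjustment lowers the air column's frequency.
The beat rate fell, so the adjustment moved the air column toward 709 Hz — it must have started above the reference.

712 Hz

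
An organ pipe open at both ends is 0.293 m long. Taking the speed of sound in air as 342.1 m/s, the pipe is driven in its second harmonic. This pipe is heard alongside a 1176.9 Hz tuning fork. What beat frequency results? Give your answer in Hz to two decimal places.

Open pipe: f_n = n·v/(2L) = 2·342.1/(2·0.293) = 1167.5768 Hz.
f_beat = |1167.5768 − 1176.9| = 9.32 Hz.

9.32 Hz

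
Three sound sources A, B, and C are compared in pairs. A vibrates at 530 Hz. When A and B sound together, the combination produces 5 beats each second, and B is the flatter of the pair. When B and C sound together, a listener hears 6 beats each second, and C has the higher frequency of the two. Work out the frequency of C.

B is below A, so f_B = 530 − 5 = 525 Hz.
C is above B, so f_C = 525 + 6 = 531 Hz.

531 Hz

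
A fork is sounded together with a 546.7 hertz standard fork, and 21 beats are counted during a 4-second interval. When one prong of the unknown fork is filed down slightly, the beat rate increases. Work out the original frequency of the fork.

Beat frequency = 21/4 = 5.25 Hz.
|f − 546.7| = 5.25, so the fork was at either 541.45 Hz or 551.95 Hz.
Filing a prong removes mass and raises the fork's frequency; the adjustment raises the fork's frequency.
The beat rate rose, so the adjustment moved the fork further from 546.7 Hz — it was already above the reference.

551.95 Hz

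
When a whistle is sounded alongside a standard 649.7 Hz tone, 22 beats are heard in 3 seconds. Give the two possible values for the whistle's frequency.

Beat frequency = 22/3 = 7.3333 Hz.
|f − 649.7| = 7.3333, so f = 649.7 ± 7.3333.

642.3667 Hz or 657.0333 Hz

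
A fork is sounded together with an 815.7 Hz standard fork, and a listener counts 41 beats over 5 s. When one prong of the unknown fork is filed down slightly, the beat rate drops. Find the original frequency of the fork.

807.5 Hz

Beat frequency = 41/5 = 8.2 Hz.
|f − 815.7| = 8.2, so the fork was at either 807.5 Hz or 823.9 Hz.
Filing a prong removes mass and raises the fork's frequency; the adjustment raises the fork's frequency.
The beat rate fell, so the adjustment moved the fork toward 815.7 Hz — it must have started below the reference.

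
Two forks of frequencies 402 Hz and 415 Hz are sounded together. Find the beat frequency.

13 Hz

f_beat = |f₁ − f₂|.
|402 − 415| = 13 Hz.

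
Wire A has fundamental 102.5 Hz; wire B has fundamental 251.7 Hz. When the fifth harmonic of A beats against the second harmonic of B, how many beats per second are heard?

9.1 Hz

Fifth harmonic of the first: 5·102.5 = 512.5 Hz.
Second harmonic of the second: 2·251.7 = 503.4 Hz.
f_beat = |512.5 − 503.4| = 9.1 Hz.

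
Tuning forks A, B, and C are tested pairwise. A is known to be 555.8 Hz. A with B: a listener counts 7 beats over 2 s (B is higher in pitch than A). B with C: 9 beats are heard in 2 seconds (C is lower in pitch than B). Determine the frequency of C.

A–B: Beat frequency = 7/2 = 3.5 Hz.
B is above A, so f_B = 555.8 + 3.5 = 559.3 Hz.
B–C: Beat frequency = 9/2 = 4.5 Hz.
C is below B, so f_C = 559.3 − 4.5 = 554.8 Hz.

554.8 Hz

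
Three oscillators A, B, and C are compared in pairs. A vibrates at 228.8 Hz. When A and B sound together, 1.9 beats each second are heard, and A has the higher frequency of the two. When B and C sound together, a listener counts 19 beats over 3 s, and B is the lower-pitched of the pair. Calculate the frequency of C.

233.2333 Hz

B is below A, so f_B = 228.8 − 1.9 = 226.9 Hz.
B–C: Beat frequency = 19/3 = 6.3333 Hz.
C is above B, so f_C = 226.9 + 6.3333 = 233.2333 Hz.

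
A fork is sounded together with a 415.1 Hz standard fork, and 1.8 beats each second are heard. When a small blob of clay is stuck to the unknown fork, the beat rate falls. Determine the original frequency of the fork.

416.9 Hz

|f − 415.1| = 1.8, so the fork was at either 413.3 Hz or 416.9 Hz.
Adding mass to a fork lowers its frequency; the adjustment lowers the fork's frequency.
The beat rate fell, so the adjustment moved the fork toward 415.1 Hz — it must have started above the reference.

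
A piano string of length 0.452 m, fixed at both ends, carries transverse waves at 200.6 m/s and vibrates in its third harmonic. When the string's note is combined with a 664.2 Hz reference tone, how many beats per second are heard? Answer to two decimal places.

For a string fixed at both ends, f_n = n·v/(2L) = 3·200.6/(2·0.452) = 665.7080 Hz.
f_beat = |665.7080 − 664.2| = 1.51 Hz.

1.51 Hz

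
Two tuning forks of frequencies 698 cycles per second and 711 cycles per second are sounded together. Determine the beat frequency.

13 Hz

The beat frequency equals the magnitude of the frequency difference.
|698 − 711| = 13 Hz.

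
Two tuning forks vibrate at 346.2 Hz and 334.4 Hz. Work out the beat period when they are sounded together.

f_beat = |346.2 − 334.4| = 11.8 Hz.
Beat period T = 1 / f_beat = 1 / 11.8 s.

0.085 s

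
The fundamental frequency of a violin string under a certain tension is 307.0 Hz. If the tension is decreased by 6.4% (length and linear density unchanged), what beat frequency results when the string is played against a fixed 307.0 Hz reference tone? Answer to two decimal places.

9.99 Hz

For a string, f ∝ √T, so the new frequency is 307.0·√0.936 = 297.0136 Hz.
f_beat = |297.0136 − 307.0| = 9.99 Hz.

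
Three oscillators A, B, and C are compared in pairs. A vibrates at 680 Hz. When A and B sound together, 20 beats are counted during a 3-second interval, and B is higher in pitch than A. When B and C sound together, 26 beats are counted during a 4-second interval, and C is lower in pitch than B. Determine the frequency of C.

A–B: Beat frequency = 20/3 = 6.6667 Hz.
B is above A, so f_B = 680 + 6.6667 = 686.6667 Hz.
B–C: Beat frequency = 26/4 = 6.5 Hz.
C is below B, so f_C = 686.6667 − 6.5 = 680.1667 Hz.

680.1667 Hz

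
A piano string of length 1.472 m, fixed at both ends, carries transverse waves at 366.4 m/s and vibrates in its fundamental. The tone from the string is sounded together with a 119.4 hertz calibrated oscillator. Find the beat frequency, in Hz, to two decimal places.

5.06 Hz

For a string fixed at both ends, f_n = n·v/(2L) = 1·366.4/(2·1.472) = 124.4565 Hz.
f_beat = |124.4565 − 119.4| = 5.06 Hz.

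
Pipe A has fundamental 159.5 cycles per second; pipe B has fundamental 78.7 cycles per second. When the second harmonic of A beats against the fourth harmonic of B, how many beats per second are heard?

4.2 Hz

Second harmonic of the first: 2·159.5 = 319.0 Hz.
Fourth harmonic of the second: 4·78.7 = 314.8 Hz.
f_beat = |319.0 − 314.8| = 4.2 Hz.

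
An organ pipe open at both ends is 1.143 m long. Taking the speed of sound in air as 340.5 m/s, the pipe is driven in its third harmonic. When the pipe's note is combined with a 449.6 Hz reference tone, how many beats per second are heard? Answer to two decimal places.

Open pipe: f_n = n·v/(2L) = 3·340.5/(2·1.143) = 446.8504 Hz.
f_beat = |446.8504 − 449.6| = 2.75 Hz.

2.75 Hz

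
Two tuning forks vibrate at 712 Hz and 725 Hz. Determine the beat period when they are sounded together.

f_beat = |712 − 725| = 13 Hz.
Beat period T = 1 / f_beat = 1 / 13 s.

0.077 s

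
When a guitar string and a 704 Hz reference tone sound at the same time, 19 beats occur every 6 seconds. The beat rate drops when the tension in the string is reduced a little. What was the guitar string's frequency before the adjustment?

707.1667 Hz

Beat frequency = 19/6 = 3.1667 Hz.
|f − 704| = 3.1667, so the guitar string was at either 700.8333 Hz or 707.1667 Hz.
Lower tension means lower frequency; the adjustment lowers the guitar string's frequency.
The beat rate fell, so the adjustment moved the guitar string toward 704 Hz — it must have started above the reference.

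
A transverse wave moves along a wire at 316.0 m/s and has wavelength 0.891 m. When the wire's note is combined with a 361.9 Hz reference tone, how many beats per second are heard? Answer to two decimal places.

7.24 Hz

Source frequency f = v/λ = 316.0/0.891 = 354.6577 Hz.
f_beat = |354.6577 − 361.9| = 7.24 Hz.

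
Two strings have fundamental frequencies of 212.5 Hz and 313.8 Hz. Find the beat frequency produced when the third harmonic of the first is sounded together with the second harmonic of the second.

Third harmonic of the first: 3·212.5 = 637.5 Hz.
Second harmonic of the second: 2·313.8 = 627.6 Hz.
f_beat = |637.5 − 627.6| = 9.9 Hz.

9.9 Hz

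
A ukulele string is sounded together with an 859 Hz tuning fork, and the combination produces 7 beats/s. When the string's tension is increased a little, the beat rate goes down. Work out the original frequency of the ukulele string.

|f − 859| = 7, so the ukulele string was at either 852 Hz or 866 Hz.
Higher tension means higher frequency; the adjustment raises the ukulele string's frequency.
The beat rate fell, so the adjustment moved the ukulele string toward 859 Hz — it must have started below the reference.

852 Hz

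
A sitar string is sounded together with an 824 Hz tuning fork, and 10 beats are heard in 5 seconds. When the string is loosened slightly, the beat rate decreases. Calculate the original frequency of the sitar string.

826 Hz

Beat frequency = 10/5 = 2 Hz.
|f − 824| = 2, so the sitar string was at either 822 Hz or 826 Hz.
Reducing tension lowers a string's frequency; the adjustment lowers the sitar string's frequency.
The beat rate fell, so the adjustment moved the sitar string toward 824 Hz — it must have started above the reference.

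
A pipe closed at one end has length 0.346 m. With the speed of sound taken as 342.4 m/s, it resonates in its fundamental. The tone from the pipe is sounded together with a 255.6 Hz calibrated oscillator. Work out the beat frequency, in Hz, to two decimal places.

8.20 Hz

Closed pipe (odd harmonics): f_n = n·v/(4L) = 1·342.4/(4·0.346) = 247.3988 Hz.
f_beat = |247.3988 − 255.6| = 8.20 Hz.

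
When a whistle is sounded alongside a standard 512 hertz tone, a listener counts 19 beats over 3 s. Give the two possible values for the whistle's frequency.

505.6667 Hz or 518.3333 Hz

Beat frequency = 19/3 = 6.3333 Hz.
|f − 512| = 6.3333, so f = 512 ± 6.3333.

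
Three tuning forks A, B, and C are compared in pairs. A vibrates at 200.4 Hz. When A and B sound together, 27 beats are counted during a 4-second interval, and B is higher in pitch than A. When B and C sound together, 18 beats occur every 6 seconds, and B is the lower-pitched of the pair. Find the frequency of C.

A–B: Beat frequency = 27/4 = 6.75 Hz.
B is above A, so f_B = 200.4 + 6.75 = 207.15 Hz.
B–C: Beat frequency = 18/6 = 3 Hz.
C is above B, so f_C = 207.15 + 3 = 210.15 Hz.

210.15 Hz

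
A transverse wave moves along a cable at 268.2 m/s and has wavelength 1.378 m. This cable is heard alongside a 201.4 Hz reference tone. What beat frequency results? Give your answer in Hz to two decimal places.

6.77 Hz

Source frequency f = v/λ = 268.2/1.378 = 194.6299 Hz.
f_beat = |194.6299 − 201.4| = 6.77 Hz.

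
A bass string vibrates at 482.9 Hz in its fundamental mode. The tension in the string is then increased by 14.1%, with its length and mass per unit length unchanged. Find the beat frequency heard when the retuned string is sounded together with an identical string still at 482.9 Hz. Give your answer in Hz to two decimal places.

32.92 Hz

For a string, f ∝ √T, so the new frequency is 482.9·√1.141 = 515.8222 Hz.
f_beat = |515.8222 − 482.9| = 32.92 Hz.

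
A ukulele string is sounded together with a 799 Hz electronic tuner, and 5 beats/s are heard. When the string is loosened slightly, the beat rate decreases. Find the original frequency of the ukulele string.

804 Hz

|f − 799| = 5, so the ukulele string was at either 794 Hz or 804 Hz.
Reducing tension lowers a string's frequency; the adjustment lowers the ukulele string's frequency.
The beat rate fell, so the adjustment moved the ukulele string toward 799 Hz — it must have started above the reference.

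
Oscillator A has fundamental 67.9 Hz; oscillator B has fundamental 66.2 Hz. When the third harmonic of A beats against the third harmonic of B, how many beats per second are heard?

Third harmonic of the first: 3·67.9 = 203.7 Hz.
Third harmonic of the second: 3·66.2 = 198.6 Hz.
f_beat = |203.7 − 198.6| = 5.1 Hz.

5.1 Hz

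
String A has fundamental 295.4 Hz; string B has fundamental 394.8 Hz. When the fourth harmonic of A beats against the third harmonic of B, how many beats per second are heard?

Fourth harmonic of the first: 4·295.4 = 1181.6 Hz.
Third harmonic of the second: 3·394.8 = 1184.4 Hz.
f_beat = |1181.6 − 1184.4| = 2.8 Hz.

2.8 Hz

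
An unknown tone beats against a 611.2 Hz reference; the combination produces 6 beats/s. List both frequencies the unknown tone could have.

|f − 611.2| = 6, so f = 611.2 ± 6.

605.2 Hz or 617.2 Hz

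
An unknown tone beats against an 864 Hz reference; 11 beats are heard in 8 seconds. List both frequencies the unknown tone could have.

Beat frequency = 11/8 = 1.375 Hz.
|f − 864| = 1.375, so f = 864 ± 1.375.

862.625 Hz or 865.375 Hz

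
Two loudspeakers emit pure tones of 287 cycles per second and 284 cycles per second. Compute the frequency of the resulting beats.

3 Hz

Beats arise from superposition of two nearby frequencies; the beat rate is |f₁ − f₂|.
|287 − 284| = 3 Hz.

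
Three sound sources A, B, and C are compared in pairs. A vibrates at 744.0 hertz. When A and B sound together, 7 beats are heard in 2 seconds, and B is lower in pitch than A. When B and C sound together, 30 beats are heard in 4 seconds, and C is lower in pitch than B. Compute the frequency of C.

A–B: Beat frequency = 7/2 = 3.5 Hz.
B is below A, so f_B = 744.0 − 3.5 = 740.5 Hz.
B–C: Beat frequency = 30/4 = 7.5 Hz.
C is below B, so f_C = 740.5 − 7.5 = 733 Hz.

733 Hz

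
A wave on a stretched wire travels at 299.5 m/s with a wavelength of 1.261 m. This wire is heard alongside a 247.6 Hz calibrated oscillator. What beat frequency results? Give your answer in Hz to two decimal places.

Source frequency f = v/λ = 299.5/1.261 = 237.5099 Hz.
f_beat = |237.5099 − 247.6| = 10.09 Hz.

10.09 Hz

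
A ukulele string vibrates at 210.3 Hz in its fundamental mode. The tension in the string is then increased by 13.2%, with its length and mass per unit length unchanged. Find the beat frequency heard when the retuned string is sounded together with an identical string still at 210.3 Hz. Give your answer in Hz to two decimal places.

For a string, f ∝ √T, so the new frequency is 210.3·√1.132 = 223.7497 Hz.
f_beat = |223.7497 − 210.3| = 13.45 Hz.

13.45 Hz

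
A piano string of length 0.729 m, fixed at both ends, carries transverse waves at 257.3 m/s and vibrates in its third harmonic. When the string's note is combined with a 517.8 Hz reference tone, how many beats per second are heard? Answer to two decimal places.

For a string fixed at both ends, f_n = n·v/(2L) = 3·257.3/(2·0.729) = 529.4239 Hz.
f_beat = |529.4239 − 517.8| = 11.62 Hz.

11.62 Hz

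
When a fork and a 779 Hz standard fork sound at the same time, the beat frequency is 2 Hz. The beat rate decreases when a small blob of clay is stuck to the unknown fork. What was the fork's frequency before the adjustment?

781 Hz

|f − 779| = 2, so the fork was at either 777 Hz or 781 Hz.
Adding mass to a fork lowers its frequency; the adjustment lowers the fork's frequency.
The beat rate fell, so the adjustment moved the fork toward 779 Hz — it must have started above the reference.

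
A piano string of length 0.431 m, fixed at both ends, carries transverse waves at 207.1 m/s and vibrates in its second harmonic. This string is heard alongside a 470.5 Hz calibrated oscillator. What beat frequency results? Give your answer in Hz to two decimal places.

For a string fixed at both ends, f_n = n·v/(2L) = 2·207.1/(2·0.431) = 480.5104 Hz.
f_beat = |480.5104 − 470.5| = 10.01 Hz.

10.01 Hz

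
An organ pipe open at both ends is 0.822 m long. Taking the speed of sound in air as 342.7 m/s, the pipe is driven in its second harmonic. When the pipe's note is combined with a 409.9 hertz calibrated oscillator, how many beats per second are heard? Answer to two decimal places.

7.01 Hz

Open pipe: f_n = n·v/(2L) = 2·342.7/(2·0.822) = 416.9100 Hz.
f_beat = |416.9100 − 409.9| = 7.01 Hz.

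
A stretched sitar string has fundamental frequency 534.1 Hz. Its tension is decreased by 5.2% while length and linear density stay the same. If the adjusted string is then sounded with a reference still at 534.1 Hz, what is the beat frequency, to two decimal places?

For a string, f ∝ √T, so the new frequency is 534.1·√0.948 = 520.0280 Hz.
f_beat = |520.0280 − 534.1| = 14.07 Hz.

14.07 Hz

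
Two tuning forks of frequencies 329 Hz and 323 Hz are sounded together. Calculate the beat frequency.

6 Hz

The beat frequency equals the magnitude of the frequency difference.
|329 − 323| = 6 Hz.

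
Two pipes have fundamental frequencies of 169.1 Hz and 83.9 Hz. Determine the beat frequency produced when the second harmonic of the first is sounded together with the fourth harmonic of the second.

2.6 Hz

Second harmonic of the first: 2·169.1 = 338.2 Hz.
Fourth harmonic of the second: 4·83.9 = 335.6 Hz.
f_beat = |338.2 − 335.6| = 2.6 Hz.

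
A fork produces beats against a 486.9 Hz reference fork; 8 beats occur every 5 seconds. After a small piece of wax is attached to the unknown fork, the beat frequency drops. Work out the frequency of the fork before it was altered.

Beat frequency = 8/5 = 1.6 Hz.
|f − 486.9| = 1.6, so the fork was at either 485.3 Hz or 488.5 Hz.
Loading a fork with wax lowers its frequency; the adjustment lowers the fork's frequency.
The beat rate fell, so the adjustment moved the fork toward 486.9 Hz — it must have started above the reference.

488.5 Hz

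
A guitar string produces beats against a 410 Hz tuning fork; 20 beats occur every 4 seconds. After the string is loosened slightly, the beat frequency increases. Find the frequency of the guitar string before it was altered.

Beat frequency = 20/4 = 5 Hz.
|f − 410| = 5, so the guitar string was at either 405 Hz or 415 Hz.
Reducing tension lowers a string's frequency; the adjustment lowers the guitar string's frequency.
The beat rate rose, so the adjustment moved the guitar string further from 410 Hz — it was already below the reference.

405 Hz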